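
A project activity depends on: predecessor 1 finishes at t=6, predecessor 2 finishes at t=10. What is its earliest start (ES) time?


ES = max of all predecessor completion times
Predecessors: [6, 10]
ES = max(6, 10)
= 10


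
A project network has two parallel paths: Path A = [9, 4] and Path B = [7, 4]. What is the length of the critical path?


Path A: 9 + 4 = 13
Path B: 7 + 4 = 11
Critical path = longest = max(13, 11)
= 13 (Path A)


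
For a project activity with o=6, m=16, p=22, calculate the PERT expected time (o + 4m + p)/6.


te = (o + 4m + p) / 6
= (6 + 4×16 + 22) / 6
= (6 + 64 + 22) / 6
= 92 / 6
= 15.33


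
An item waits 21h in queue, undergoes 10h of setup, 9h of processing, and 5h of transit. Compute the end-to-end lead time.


Lead time = queue + setup + processing + transit
= 21 + 10 + 9 + 5
= 45 hours


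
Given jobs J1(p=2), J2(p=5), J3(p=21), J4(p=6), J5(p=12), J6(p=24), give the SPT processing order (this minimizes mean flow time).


SPT: sort by shortest processing time
  J1: p=2
  J2: p=5
  J4: p=6
  J5: p=12
  J3: p=21
  J6: p=24
Order: J1 → J2 → J4 → J5 → J3 → J6


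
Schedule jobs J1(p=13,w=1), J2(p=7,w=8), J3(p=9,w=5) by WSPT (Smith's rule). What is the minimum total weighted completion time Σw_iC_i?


WSPT order (by p/w): J2 → J3 → J1
  J2: C=7, w·C=8×7=56
  J3: C=16, w·C=5×16=80
  J1: C=29, w·C=1×29=29
Σ w·C = 165
= 165


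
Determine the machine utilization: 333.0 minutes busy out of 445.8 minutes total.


Utilization = busy / total × 100
= 333.0 / 445.8 × 100
= 74.7%


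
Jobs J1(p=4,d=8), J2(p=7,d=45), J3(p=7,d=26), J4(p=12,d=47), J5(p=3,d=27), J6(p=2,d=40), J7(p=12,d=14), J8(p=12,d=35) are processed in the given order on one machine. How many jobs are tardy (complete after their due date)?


Completion vs due date:
  J1: C=4, d=8 → on time
  J2: C=11, d=45 → on time
  J3: C=18, d=26 → on time
  J4: C=30, d=47 → on time
  J5: C=33, d=27 → TARDY
  J6: C=35, d=40 → on time
  J7: C=47, d=14 → TARDY
  J8: C=59, d=35 → TARDY
Tardy jobs: J5, J7, J8
Count = 3


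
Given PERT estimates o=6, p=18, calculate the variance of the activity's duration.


σ² = ((p - o) / 6)² = (p - o)² / 36
= (18 - 6)² / 36
= 12² / 36
= 144 / 36
= 4.0000


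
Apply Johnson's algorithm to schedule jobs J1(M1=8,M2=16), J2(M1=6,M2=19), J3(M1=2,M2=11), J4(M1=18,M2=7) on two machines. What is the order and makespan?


Johnson's rule:
Group 1 (M1≤M2, sort by M1): ['J3', 'J2', 'J1']
Group 2 (M1>M2, sort desc M2): ['J4']
Sequence: J3 → J2 → J1 → J4
Makespan calculation:
  J3: M1 done=2, M2 done=13
  J2: M1 done=8, M2 done=32
  J1: M1 done=16, M2 done=48
  J4: M1 done=34, M2 done=55
= Sequence: J3 → J2 → J1 → J4, Makespan: 55


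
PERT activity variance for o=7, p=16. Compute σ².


σ² = ((p - o) / 6)² = (p - o)² / 36
= (16 - 7)² / 36
= 9² / 36
= 81 / 36
= 2.2500


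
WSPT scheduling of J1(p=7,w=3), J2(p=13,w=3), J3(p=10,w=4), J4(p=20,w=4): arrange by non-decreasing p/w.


WSPT (Smith's rule): sort by p/w ascending
  J1: p/w = 7/3 = 2.333
  J3: p/w = 10/4 = 2.500
  J2: p/w = 13/3 = 4.333
  J4: p/w = 20/4 = 5.000
Order: J1 → J3 → J2 → J4


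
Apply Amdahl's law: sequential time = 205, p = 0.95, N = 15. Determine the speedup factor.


Amdahl's law: T_p = T × ((1-p) + p/N)
= 205 × ((1-0.95) + 0.95/15)
= 205 × (0.05 + 0.0633)
= 205 × 0.1133
= 23.23
Speedup = 205/23.23
= 8.82×


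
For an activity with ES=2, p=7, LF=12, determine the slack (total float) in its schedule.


EF = ES + duration = 2 + 7 = 9
LS = LF - duration = 12 - 7 = 5
Total Float = LF - EF = 12 - 9
(or LS - ES = 5 - 2)
= 3


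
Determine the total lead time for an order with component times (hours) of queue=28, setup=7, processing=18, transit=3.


Lead time = queue + setup + processing + transit
= 28 + 7 + 18 + 3
= 56 hours


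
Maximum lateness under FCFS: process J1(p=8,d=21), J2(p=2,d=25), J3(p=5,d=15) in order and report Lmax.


Lateness per job (L = C - d):
  J1: C=8, d=21, L=-13
  J2: C=10, d=25, L=-15
  J3: C=15, d=15, L=0
Lmax = max(-13, -15, 0)
= 0


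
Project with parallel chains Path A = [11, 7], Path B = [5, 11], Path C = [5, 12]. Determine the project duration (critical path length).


Path A: 11 + 7 = 18
Path B: 5 + 11 = 16
Path C: 5 + 12 = 17
Critical path = longest = max(18, 16, 17)
= 18 (Path A)


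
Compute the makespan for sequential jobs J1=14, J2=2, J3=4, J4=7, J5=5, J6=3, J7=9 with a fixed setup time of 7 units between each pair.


Makespan = Σ processing + (n-1) × setup
= (14 + 2 + 4 + 7 + 5 + 3 + 9) + (7-1)×7
= 44 + 42
= 86 time units


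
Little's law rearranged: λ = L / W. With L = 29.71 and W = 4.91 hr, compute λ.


Little's law: L = λW → λ = L / W
= 29.71 / 4.91
= 6.05 per hour


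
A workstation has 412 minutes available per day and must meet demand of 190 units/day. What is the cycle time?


Cycle time = available time / demand
= 412 / 190
= 2.17 min/unit


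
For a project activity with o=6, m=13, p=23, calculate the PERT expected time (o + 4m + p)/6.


te = (o + 4m + p) / 6
= (6 + 4×13 + 23) / 6
= (6 + 52 + 23) / 6
= 81 / 6
= 13.50


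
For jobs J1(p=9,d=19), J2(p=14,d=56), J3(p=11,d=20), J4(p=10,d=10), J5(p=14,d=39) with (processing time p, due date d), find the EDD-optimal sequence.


EDD: sort by earliest due date
  J4: d=10, p=10
  J1: d=19, p=9
  J3: d=20, p=11
  J5: d=39, p=14
  J2: d=56, p=14
Order: J4 → J1 → J3 → J5 → J2


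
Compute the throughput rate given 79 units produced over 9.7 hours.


Throughput = units / time
= 79 / 9.7
= 8.1 units/hour


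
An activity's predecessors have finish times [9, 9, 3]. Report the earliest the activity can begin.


ES = max of all predecessor completion times
Predecessors: [9, 9, 3]
ES = max(9, 9, 3)
= 9


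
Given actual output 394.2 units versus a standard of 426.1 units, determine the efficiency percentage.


Efficiency = (actual / standard) × 100
= (394.2 / 426.1) × 100
= 92.5%


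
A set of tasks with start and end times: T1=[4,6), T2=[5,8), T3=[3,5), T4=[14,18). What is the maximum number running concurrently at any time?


Check each time point for overlaps:
  t=4: 2 tasks active (T1, T3)
Max concurrent = 2


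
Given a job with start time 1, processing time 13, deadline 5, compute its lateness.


Completion = 1 + 13 = 14
Lateness = C - d = 14 - 5
= 9


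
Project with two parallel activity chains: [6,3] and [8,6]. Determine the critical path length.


Path A: 6 + 3 = 9
Path B: 8 + 6 = 14
Critical path = longest = max(9, 14)
= 14 (Path B)


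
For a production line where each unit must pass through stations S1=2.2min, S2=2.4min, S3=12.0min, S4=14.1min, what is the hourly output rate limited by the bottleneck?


Bottleneck = longest station time
Station times: [2.2, 2.4, 12.0, 14.1]
Max = 14.1 min
Rate = 60 / 14.1
= 4.26 units/hour (bottleneck: 14.1min)


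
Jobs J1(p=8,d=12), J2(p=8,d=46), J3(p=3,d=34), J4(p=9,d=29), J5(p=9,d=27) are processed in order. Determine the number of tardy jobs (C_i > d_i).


Completion vs due date:
  J1: C=8, d=12 → on time
  J2: C=16, d=46 → on time
  J3: C=19, d=34 → on time
  J4: C=28, d=29 → on time
  J5: C=37, d=27 → TARDY
Tardy jobs: J5
Count = 1


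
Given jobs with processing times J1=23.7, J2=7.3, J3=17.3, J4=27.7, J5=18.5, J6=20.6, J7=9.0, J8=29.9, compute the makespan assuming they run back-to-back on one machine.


Sequential makespan: sum all processing times
= 23.7 + 7.3 + 17.3 + 27.7 + 18.5 + 20.6 + 9.0 + 29.9
= 154.0 time units


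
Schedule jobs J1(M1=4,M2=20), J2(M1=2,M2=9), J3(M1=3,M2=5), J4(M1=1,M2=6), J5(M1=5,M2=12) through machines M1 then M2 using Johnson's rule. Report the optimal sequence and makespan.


Johnson's rule:
Group 1 (M1≤M2, sort by M1): ['J4', 'J2', 'J3', 'J1', 'J5']
Group 2 (M1>M2, sort desc M2): []
Sequence: J4 → J2 → J3 → J1 → J5
Makespan calculation:
  J4: M1 done=1, M2 done=7
  J2: M1 done=3, M2 done=16
  J3: M1 done=6, M2 done=21
  J1: M1 done=10, M2 done=41
  J5: M1 done=15, M2 done=53
= Sequence: J4 → J2 → J3 → J1 → J5, Makespan: 53


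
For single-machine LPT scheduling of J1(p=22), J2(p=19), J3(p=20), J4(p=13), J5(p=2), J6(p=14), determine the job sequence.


LPT: sort by longest processing time first
  J1: p=22
  J3: p=20
  J2: p=19
  J6: p=14
  J4: p=13
  J5: p=2
Order: J1 → J3 → J2 → J6 → J4 → J5


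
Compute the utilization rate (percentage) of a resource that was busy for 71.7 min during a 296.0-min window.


Utilization = busy / total × 100
= 71.7 / 296.0 × 100
= 24.2%


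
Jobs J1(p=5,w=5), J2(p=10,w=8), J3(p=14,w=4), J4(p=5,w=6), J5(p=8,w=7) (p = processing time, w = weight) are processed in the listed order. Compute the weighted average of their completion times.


Completion times:
  J1: C=5, w×C=5×5=25
  J2: C=15, w×C=8×15=120
  J3: C=29, w×C=4×29=116
  J4: C=34, w×C=6×34=204
  J5: C=42, w×C=7×42=294
Sum w×C = 759
Sum w = 30
Weighted avg = 759/30
= 25.30


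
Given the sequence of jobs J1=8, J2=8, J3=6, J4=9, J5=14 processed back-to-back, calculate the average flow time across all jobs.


Completion times:
  J1: completes at 8
  J2: completes at 16
  J3: completes at 22
  J4: completes at 31
  J5: completes at 45
Sum = 122
Average = 122/5
= 24.40


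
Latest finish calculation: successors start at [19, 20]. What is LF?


LF = min of all successor start times
Successors start at: [19, 20]
LF = min(19, 20)
= 19


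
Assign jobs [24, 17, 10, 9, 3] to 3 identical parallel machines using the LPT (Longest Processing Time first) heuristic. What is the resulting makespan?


Jobs (LPT sorted): [24, 17, 10, 9, 3]
Machines: 3
  J=24 → Machine 1 (load: 0+24=24)
  J=17 → Machine 2 (load: 0+17=17)
  J=10 → Machine 3 (load: 0+10=10)
  J=9 → Machine 3 (load: 10+9=19)
  J=3 → Machine 2 (load: 17+3=20)
Machine loads: [24, 20, 19]
Makespan = max = 24 time units


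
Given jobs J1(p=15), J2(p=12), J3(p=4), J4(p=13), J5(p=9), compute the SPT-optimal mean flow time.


SPT order: J3 → J5 → J2 → J4 → J1
Completion times:
  J3: C=4
  J5: C=13
  J2: C=25
  J4: C=38
  J1: C=53
Sum = 133, n = 5
Mean flow = 133/5
= 26.60


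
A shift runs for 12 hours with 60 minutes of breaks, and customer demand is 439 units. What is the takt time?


Available = 12×60 - 60 = 660 min
Takt time = 660 / 439
= 1.50 min/unit


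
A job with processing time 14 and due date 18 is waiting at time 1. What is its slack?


Slack = due - current_time - processing
= 18 - 1 - 14
= 3


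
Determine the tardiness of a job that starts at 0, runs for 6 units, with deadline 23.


Completion = start + processing = 0 + 6 = 6
Tardiness = max(0, C - d) = max(0, 6 - 23)
= max(0, -17)
= 0


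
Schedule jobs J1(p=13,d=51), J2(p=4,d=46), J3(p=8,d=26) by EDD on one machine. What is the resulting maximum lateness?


EDD order: J3 → J2 → J1
Completion and lateness:
  J3: C=8, d=26, L=8-26=-18
  J2: C=12, d=46, L=12-46=-34
  J1: C=25, d=51, L=25-51=-26
Lmax = max(-18, -34, -26)
= -18


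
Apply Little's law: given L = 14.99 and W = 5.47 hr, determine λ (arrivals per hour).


Little's law: L = λW → λ = L / W
= 14.99 / 5.47
= 2.74 per hour


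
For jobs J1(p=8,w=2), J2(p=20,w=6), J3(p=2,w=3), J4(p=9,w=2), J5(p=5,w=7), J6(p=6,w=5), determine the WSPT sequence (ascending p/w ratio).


WSPT (Smith's rule): sort by p/w ascending
  J3: p/w = 2/3 = 0.667
  J5: p/w = 5/7 = 0.714
  J6: p/w = 6/5 = 1.200
  J2: p/w = 20/6 = 3.333
  J1: p/w = 8/2 = 4.000
  J4: p/w = 9/2 = 4.500
Order: J3 → J5 → J6 → J2 → J1 → J4


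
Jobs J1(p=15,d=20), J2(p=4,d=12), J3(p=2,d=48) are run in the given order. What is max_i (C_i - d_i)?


Lateness per job (L = C - d):
  J1: C=15, d=20, L=-5
  J2: C=19, d=12, L=7
  J3: C=21, d=48, L=-27
Lmax = max(-5, 7, -27)
= 7


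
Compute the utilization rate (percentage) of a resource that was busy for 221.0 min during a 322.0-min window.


Utilization = busy / total × 100
= 221.0 / 322.0 × 100
= 68.6%


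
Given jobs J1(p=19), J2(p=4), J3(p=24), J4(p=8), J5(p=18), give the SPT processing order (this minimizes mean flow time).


SPT: sort by shortest processing time
  J2: p=4
  J4: p=8
  J5: p=18
  J1: p=19
  J3: p=24
Order: J2 → J4 → J5 → J1 → J3


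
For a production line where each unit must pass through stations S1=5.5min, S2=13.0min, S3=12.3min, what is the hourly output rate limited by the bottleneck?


Bottleneck = longest station time
Station times: [5.5, 13.0, 12.3]
Max = 13.0 min
Rate = 60 / 13.0
= 4.62 units/hour (bottleneck: 13.0min)


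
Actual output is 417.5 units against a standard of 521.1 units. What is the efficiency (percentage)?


Efficiency = (actual / standard) × 100
= (417.5 / 521.1) × 100
= 80.1%


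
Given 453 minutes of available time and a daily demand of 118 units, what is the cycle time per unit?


Cycle time = available time / demand
= 453 / 118
= 3.84 min/unit


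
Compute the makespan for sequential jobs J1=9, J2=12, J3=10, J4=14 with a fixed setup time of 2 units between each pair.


Makespan = Σ processing + (n-1) × setup
= (9 + 12 + 10 + 14) + (4-1)×2
= 45 + 6
= 51 time units


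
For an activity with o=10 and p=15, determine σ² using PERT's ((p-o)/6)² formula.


σ² = ((p - o) / 6)² = (p - o)² / 36
= (15 - 10)² / 36
= 5² / 36
= 25 / 36
= 0.6944


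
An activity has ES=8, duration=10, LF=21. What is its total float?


EF = ES + duration = 8 + 10 = 18
LS = LF - duration = 21 - 10 = 11
Total Float = LF - EF = 21 - 18
(or LS - ES = 11 - 8)
= 3


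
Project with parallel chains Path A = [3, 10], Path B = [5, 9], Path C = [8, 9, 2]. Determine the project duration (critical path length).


Path A: 3 + 10 = 13
Path B: 5 + 9 = 14
Path C: 8 + 9 + 2 = 19
Critical path = longest = max(13, 14, 19)
= 19 (Path C)


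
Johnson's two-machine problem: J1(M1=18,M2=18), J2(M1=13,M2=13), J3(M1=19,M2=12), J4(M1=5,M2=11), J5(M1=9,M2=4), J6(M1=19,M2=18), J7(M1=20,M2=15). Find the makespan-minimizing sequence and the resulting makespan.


Johnson's rule:
Group 1 (M1≤M2, sort by M1): ['J4', 'J2', 'J1']
Group 2 (M1>M2, sort desc M2): ['J6', 'J7', 'J3', 'J5']
Sequence: J4 → J2 → J1 → J6 → J7 → J3 → J5
Makespan calculation:
  J4: M1 done=5, M2 done=16
  J2: M1 done=18, M2 done=31
  J1: M1 done=36, M2 done=54
  J6: M1 done=55, M2 done=73
  J7: M1 done=75, M2 done=90
  J3: M1 done=94, M2 done=106
  J5: M1 done=103, M2 done=110
= Sequence: J4 → J2 → J1 → J6 → J7 → J3 → J5, Makespan: 110


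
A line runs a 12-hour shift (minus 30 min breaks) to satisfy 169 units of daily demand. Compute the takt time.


Available = 12×60 - 30 = 690 min
Takt time = 690 / 169
= 4.08 min/unit


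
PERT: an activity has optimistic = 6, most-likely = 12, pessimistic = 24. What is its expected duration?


te = (o + 4m + p) / 6
= (6 + 4×12 + 24) / 6
= (6 + 48 + 24) / 6
= 78 / 6
= 13.00


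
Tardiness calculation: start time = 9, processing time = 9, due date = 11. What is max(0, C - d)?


Completion = start + processing = 9 + 9 = 18
Tardiness = max(0, C - d) = max(0, 18 - 11)
= max(0, 7)
= 7


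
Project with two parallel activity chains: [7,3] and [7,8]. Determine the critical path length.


Path A: 7 + 3 = 10
Path B: 7 + 8 = 15
Critical path = longest = max(10, 15)
= 15 (Path B)


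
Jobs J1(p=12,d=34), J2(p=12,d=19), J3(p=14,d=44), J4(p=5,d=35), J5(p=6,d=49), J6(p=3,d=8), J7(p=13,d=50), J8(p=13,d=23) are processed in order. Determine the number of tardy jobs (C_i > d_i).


Completion vs due date:
  J1: C=12, d=34 → on time
  J2: C=24, d=19 → TARDY
  J3: C=38, d=44 → on time
  J4: C=43, d=35 → TARDY
  J5: C=49, d=49 → on time
  J6: C=52, d=8 → TARDY
  J7: C=65, d=50 → TARDY
  J8: C=78, d=23 → TARDY
Tardy jobs: J2, J4, J6, J7, J8
Count = 5


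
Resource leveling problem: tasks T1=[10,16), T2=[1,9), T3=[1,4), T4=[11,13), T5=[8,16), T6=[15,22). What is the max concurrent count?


Check each time point for overlaps:
  t=11: 3 tasks active (T1, T4, T5)
Max concurrent = 3


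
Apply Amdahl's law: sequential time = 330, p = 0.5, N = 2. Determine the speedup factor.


Amdahl's law: T_p = T × ((1-p) + p/N)
= 330 × ((1-0.5) + 0.5/2)
= 330 × (0.50 + 0.2500)
= 330 × 0.7500
= 247.50
Speedup = 330/247.50
= 1.33×


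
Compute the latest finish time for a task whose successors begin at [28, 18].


LF = min of all successor start times
Successors start at: [28, 18]
LF = min(28, 18)
= 18


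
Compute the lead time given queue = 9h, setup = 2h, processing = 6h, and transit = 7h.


Lead time = queue + setup + processing + transit
= 9 + 2 + 6 + 7
= 24 hours


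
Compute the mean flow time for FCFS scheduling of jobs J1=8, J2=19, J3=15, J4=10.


Completion times:
  J1: completes at 8
  J2: completes at 27
  J3: completes at 42
  J4: completes at 52
Sum = 129
Average = 129/4
= 32.25


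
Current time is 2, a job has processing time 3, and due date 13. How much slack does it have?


Slack = due - current_time - processing
= 13 - 2 - 3
= 8


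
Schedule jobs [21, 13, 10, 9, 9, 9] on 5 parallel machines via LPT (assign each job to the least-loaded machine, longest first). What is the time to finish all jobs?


Jobs (LPT sorted): [21, 13, 10, 9, 9, 9]
Machines: 5
  J=21 → Machine 1 (load: 0+21=21)
  J=13 → Machine 2 (load: 0+13=13)
  J=10 → Machine 3 (load: 0+10=10)
  J=9 → Machine 4 (load: 0+9=9)
  J=9 → Machine 5 (load: 0+9=9)
  J=9 → Machine 4 (load: 9+9=18)
Machine loads: [21, 13, 10, 18, 9]
Makespan = max = 21 time units


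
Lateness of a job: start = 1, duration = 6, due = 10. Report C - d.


Completion = 1 + 6 = 7
Lateness = C - d = 7 - 10
= -3


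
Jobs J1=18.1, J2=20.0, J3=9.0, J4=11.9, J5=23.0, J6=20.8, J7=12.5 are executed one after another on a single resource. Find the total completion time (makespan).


Sequential makespan: sum all processing times
= 18.1 + 20.0 + 9.0 + 11.9 + 23.0 + 20.8 + 12.5
= 115.3 time units


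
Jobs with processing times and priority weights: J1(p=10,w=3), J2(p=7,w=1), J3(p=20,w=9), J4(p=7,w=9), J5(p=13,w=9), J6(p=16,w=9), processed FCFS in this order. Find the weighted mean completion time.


Completion times:
  J1: C=10, w×C=3×10=30
  J2: C=17, w×C=1×17=17
  J3: C=37, w×C=9×37=333
  J4: C=44, w×C=9×44=396
  J5: C=57, w×C=9×57=513
  J6: C=73, w×C=9×73=657
Sum w×C = 1946
Sum w = 40
Weighted avg = 1946/40
= 48.65


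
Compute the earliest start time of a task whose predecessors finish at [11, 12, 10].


ES = max of all predecessor completion times
Predecessors: [11, 12, 10]
ES = max(11, 12, 10)
= 12


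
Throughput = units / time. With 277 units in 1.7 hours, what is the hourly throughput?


Throughput = units / time
= 277 / 1.7
= 162.9 units/hour


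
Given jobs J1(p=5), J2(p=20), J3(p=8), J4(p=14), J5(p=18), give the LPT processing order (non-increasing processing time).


LPT: sort by longest processing time first
  J2: p=20
  J5: p=18
  J4: p=14
  J3: p=8
  J1: p=5
Order: J2 → J5 → J4 → J3 → J1


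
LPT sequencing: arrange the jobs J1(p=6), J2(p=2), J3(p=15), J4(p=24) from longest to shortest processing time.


LPT: sort by longest processing time first
  J4: p=24
  J3: p=15
  J1: p=6
  J2: p=2
Order: J4 → J3 → J1 → J2


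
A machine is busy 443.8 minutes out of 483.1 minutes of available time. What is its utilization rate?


Utilization = busy / total × 100
= 443.8 / 483.1 × 100
= 91.9%


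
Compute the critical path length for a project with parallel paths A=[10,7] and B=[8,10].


Path A: 10 + 7 = 17
Path B: 8 + 10 = 18
Critical path = longest = max(17, 18)
= 18 (Path B)


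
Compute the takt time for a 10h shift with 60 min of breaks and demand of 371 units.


Available = 10×60 - 60 = 540 min
Takt time = 540 / 371
= 1.46 min/unit


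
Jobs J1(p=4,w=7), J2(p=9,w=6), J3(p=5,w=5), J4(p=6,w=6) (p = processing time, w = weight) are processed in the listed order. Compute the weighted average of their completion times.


Completion times:
  J1: C=4, w×C=7×4=28
  J2: C=13, w×C=6×13=78
  J3: C=18, w×C=5×18=90
  J4: C=24, w×C=6×24=144
Sum w×C = 340
Sum w = 24
Weighted avg = 340/24
= 14.17


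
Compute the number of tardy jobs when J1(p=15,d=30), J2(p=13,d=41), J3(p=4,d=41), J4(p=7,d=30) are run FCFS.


Completion vs due date:
  J1: C=15, d=30 → on time
  J2: C=28, d=41 → on time
  J3: C=32, d=41 → on time
  J4: C=39, d=30 → TARDY
Tardy jobs: J4
Count = 1


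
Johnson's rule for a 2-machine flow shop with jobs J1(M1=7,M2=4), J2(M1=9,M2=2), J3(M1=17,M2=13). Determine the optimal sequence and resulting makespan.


Johnson's rule:
Group 1 (M1≤M2, sort by M1): []
Group 2 (M1>M2, sort desc M2): ['J3', 'J1', 'J2']
Sequence: J3 → J1 → J2
Makespan calculation:
  J3: M1 done=17, M2 done=30
  J1: M1 done=24, M2 done=34
  J2: M1 done=33, M2 done=36
= Sequence: J3 → J1 → J2, Makespan: 36


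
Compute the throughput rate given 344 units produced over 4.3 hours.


Throughput = units / time
= 344 / 4.3
= 80.0 units/hour


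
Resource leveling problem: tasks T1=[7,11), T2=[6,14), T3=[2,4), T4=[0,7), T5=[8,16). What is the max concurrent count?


Check each time point for overlaps:
  t=8: 3 tasks active (T1, T2, T5)
Max concurrent = 3


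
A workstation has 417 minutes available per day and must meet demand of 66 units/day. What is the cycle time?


Cycle time = available time / demand
= 417 / 66
= 6.32 min/unit


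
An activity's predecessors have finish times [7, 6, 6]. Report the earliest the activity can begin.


ES = max of all predecessor completion times
Predecessors: [7, 6, 6]
ES = max(7, 6, 6)
= 7


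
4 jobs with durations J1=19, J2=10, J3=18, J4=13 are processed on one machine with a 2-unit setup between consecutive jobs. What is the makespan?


Makespan = Σ processing + (n-1) × setup
= (19 + 10 + 18 + 13) + (4-1)×2
= 60 + 6
= 66 time units


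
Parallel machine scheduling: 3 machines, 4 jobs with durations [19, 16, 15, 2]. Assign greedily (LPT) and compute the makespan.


Jobs (LPT sorted): [19, 16, 15, 2]
Machines: 3
  J=19 → Machine 1 (load: 0+19=19)
  J=16 → Machine 2 (load: 0+16=16)
  J=15 → Machine 3 (load: 0+15=15)
  J=2 → Machine 3 (load: 15+2=17)
Machine loads: [19, 16, 17]
Makespan = max = 19 time units


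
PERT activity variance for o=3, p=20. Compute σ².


σ² = ((p - o) / 6)² = (p - o)² / 36
= (20 - 3)² / 36
= 17² / 36
= 289 / 36
= 8.0278


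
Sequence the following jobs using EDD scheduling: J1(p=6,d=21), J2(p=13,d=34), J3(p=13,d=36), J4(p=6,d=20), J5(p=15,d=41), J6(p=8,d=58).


EDD: sort by earliest due date
  J4: d=20, p=6
  J1: d=21, p=6
  J2: d=34, p=13
  J3: d=36, p=13
  J5: d=41, p=15
  J6: d=58, p=8
Order: J4 → J1 → J2 → J3 → J5 → J6


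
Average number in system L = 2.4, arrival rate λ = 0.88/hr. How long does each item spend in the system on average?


Little's law: L = λW → W = L / λ
= 2.4 / 0.88
= 2.73 hours


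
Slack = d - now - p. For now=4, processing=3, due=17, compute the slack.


Slack = due - current_time - processing
= 17 - 4 - 3
= 10


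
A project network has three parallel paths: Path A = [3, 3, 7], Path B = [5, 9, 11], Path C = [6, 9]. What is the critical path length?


Path A: 3 + 3 + 7 = 13
Path B: 5 + 9 + 11 = 25
Path C: 6 + 9 = 15
Critical path = longest = max(13, 25, 15)
= 25 (Path B)


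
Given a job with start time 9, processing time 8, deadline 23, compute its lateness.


Completion = 9 + 8 = 17
Lateness = C - d = 17 - 23
= -6


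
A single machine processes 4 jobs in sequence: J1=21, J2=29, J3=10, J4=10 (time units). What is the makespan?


Sequential makespan: sum all processing times
= 21 + 29 + 10 + 10
= 70 time units


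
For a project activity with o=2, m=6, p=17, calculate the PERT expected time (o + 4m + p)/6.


te = (o + 4m + p) / 6
= (2 + 4×6 + 17) / 6
= (2 + 24 + 17) / 6
= 43 / 6
= 7.17


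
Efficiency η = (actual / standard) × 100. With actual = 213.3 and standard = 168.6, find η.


Efficiency = (actual / standard) × 100
= (213.3 / 168.6) × 100
= 126.5%


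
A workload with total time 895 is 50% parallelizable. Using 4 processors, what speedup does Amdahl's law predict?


Amdahl's law: T_p = T × ((1-p) + p/N)
= 895 × ((1-0.5) + 0.5/4)
= 895 × (0.50 + 0.1250)
= 895 × 0.6250
= 559.38
Speedup = 895/559.38
= 1.60×


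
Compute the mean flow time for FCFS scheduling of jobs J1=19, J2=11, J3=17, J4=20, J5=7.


Completion times:
  J1: completes at 19
  J2: completes at 30
  J3: completes at 47
  J4: completes at 67
  J5: completes at 74
Sum = 237
Average = 237/5
= 47.40


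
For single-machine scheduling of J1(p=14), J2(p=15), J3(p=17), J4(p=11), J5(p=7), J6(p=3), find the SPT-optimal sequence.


SPT: sort by shortest processing time
  J6: p=3
  J5: p=7
  J4: p=11
  J1: p=14
  J2: p=15
  J3: p=17
Order: J6 → J5 → J4 → J1 → J2 → J3


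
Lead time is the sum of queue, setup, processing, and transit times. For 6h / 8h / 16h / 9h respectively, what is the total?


Lead time = queue + setup + processing + transit
= 6 + 8 + 16 + 9
= 39 hours


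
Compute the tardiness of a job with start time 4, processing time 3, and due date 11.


Completion = start + processing = 4 + 3 = 7
Tardiness = max(0, C - d) = max(0, 7 - 11)
= max(0, -4)
= 0


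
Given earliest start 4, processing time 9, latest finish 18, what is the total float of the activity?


EF = ES + duration = 4 + 9 = 13
LS = LF - duration = 18 - 9 = 9
Total Float = LF - EF = 18 - 13
(or LS - ES = 9 - 4)
= 5


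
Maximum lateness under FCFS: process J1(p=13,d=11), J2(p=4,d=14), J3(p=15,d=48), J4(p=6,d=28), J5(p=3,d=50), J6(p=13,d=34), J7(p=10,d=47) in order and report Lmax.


Lateness per job (L = C - d):
  J1: C=13, d=11, L=2
  J2: C=17, d=14, L=3
  J3: C=32, d=48, L=-16
  J4: C=38, d=28, L=10
  J5: C=41, d=50, L=-9
  J6: C=54, d=34, L=20
  J7: C=64, d=47, L=17
Lmax = max(2, 3, -16, 10, -9, 20, 17)
= 20


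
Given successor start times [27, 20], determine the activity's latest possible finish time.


LF = min of all successor start times
Successors start at: [27, 20]
LF = min(27, 20)
= 20


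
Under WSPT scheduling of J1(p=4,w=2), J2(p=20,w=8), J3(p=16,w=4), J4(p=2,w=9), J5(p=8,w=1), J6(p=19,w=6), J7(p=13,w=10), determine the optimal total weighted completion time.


WSPT order (by p/w): J4 → J7 → J1 → J2 → J6 → J3 → J5
  J4: C=2, w·C=9×2=18
  J7: C=15, w·C=10×15=150
  J1: C=19, w·C=2×19=38
  J2: C=39, w·C=8×39=312
  J6: C=58, w·C=6×58=348
  J3: C=74, w·C=4×74=296
  J5: C=82, w·C=1×82=82
Σ w·C = 1244
= 1244


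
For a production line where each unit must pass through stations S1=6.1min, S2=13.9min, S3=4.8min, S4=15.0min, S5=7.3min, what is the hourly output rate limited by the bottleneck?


Bottleneck = longest station time
Station times: [6.1, 13.9, 4.8, 15.0, 7.3]
Max = 15.0 min
Rate = 60 / 15.0
= 4.00 units/hour (bottleneck: 15.0min)


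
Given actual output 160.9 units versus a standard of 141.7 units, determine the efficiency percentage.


Efficiency = (actual / standard) × 100
= (160.9 / 141.7) × 100
= 113.5%


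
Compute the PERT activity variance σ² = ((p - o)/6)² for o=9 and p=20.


σ² = ((p - o) / 6)² = (p - o)² / 36
= (20 - 9)² / 36
= 11² / 36
= 121 / 36
= 3.3611


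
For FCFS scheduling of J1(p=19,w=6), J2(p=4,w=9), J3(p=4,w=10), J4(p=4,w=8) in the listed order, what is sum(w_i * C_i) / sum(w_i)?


Completion times:
  J1: C=19, w×C=6×19=114
  J2: C=23, w×C=9×23=207
  J3: C=27, w×C=10×27=270
  J4: C=31, w×C=8×31=248
Sum w×C = 839
Sum w = 33
Weighted avg = 839/33
= 25.42


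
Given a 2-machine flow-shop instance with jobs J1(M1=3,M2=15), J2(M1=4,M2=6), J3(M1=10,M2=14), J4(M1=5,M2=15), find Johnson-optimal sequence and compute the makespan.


Johnson's rule:
Group 1 (M1≤M2, sort by M1): ['J1', 'J2', 'J4', 'J3']
Group 2 (M1>M2, sort desc M2): []
Sequence: J1 → J2 → J4 → J3
Makespan calculation:
  J1: M1 done=3, M2 done=18
  J2: M1 done=7, M2 done=24
  J4: M1 done=12, M2 done=39
  J3: M1 done=22, M2 done=53
= Sequence: J1 → J2 → J4 → J3, Makespan: 53


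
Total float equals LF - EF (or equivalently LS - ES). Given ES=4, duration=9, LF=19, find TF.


EF = ES + duration = 4 + 9 = 13
LS = LF - duration = 19 - 9 = 10
Total Float = LF - EF = 19 - 13
(or LS - ES = 10 - 4)
= 6


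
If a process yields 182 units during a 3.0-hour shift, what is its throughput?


Throughput = units / time
= 182 / 3.0
= 60.7 units/hour


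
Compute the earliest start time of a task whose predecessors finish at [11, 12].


ES = max of all predecessor completion times
Predecessors: [11, 12]
ES = max(11, 12)
= 12


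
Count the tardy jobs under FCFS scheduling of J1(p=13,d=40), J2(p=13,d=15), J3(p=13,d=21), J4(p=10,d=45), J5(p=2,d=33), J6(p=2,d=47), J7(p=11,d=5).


Completion vs due date:
  J1: C=13, d=40 → on time
  J2: C=26, d=15 → TARDY
  J3: C=39, d=21 → TARDY
  J4: C=49, d=45 → TARDY
  J5: C=51, d=33 → TARDY
  J6: C=53, d=47 → TARDY
  J7: C=64, d=5 → TARDY
Tardy jobs: J2, J3, J4, J5, J6, J7
Count = 6


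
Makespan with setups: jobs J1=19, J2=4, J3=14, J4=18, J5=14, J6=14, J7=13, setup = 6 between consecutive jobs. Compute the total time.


Makespan = Σ processing + (n-1) × setup
= (19 + 4 + 14 + 18 + 14 + 14 + 13) + (7-1)×6
= 96 + 36
= 132 time units


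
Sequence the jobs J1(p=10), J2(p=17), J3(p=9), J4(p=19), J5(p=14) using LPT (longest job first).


LPT: sort by longest processing time first
  J4: p=19
  J2: p=17
  J5: p=14
  J1: p=10
  J3: p=9
Order: J4 → J2 → J5 → J1 → J3


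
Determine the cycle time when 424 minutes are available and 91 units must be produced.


Cycle time = available time / demand
= 424 / 91
= 4.66 min/unit


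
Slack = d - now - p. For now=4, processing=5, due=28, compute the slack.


Slack = due - current_time - processing
= 28 - 4 - 5
= 19


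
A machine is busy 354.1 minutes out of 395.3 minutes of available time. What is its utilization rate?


Utilization = busy / total × 100
= 354.1 / 395.3 × 100
= 89.6%


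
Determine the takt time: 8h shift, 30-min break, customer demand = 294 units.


Available = 8×60 - 30 = 450 min
Takt time = 450 / 294
= 1.53 min/unit


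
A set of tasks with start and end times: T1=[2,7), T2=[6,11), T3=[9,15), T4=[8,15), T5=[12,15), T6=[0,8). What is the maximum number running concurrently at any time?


Check each time point for overlaps:
  t=6: 3 tasks active (T1, T2, T6)
Max concurrent = 3


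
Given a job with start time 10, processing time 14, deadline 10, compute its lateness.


Completion = 10 + 14 = 24
Lateness = C - d = 24 - 10
= 14


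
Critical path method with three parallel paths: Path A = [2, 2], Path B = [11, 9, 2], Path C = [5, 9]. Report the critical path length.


Path A: 2 + 2 = 4
Path B: 11 + 9 + 2 = 22
Path C: 5 + 9 = 14
Critical path = longest = max(4, 22, 14)
= 22 (Path B)


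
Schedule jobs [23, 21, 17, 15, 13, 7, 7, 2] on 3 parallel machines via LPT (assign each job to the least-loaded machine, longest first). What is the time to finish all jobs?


Jobs (LPT sorted): [23, 21, 17, 15, 13, 7, 7, 2]
Machines: 3
  J=23 → Machine 1 (load: 0+23=23)
  J=21 → Machine 2 (load: 0+21=21)
  J=17 → Machine 3 (load: 0+17=17)
  J=15 → Machine 3 (load: 17+15=32)
  J=13 → Machine 2 (load: 21+13=34)
  J=7 → Machine 1 (load: 23+7=30)
  J=7 → Machine 1 (load: 30+7=37)
  J=2 → Machine 3 (load: 32+2=34)
Machine loads: [37, 34, 34]
Makespan = max = 37 time units


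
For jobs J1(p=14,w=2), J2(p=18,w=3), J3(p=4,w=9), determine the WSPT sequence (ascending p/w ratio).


WSPT (Smith's rule): sort by p/w ascending
  J3: p/w = 4/9 = 0.444
  J2: p/w = 18/3 = 6.000
  J1: p/w = 14/2 = 7.000
Order: J3 → J2 → J1


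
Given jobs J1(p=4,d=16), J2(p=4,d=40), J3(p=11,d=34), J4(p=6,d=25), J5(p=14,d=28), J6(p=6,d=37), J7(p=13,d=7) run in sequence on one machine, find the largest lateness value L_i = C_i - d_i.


Lateness per job (L = C - d):
  J1: C=4, d=16, L=-12
  J2: C=8, d=40, L=-32
  J3: C=19, d=34, L=-15
  J4: C=25, d=25, L=0
  J5: C=39, d=28, L=11
  J6: C=45, d=37, L=8
  J7: C=58, d=7, L=51
Lmax = max(-12, -32, -15, 0, 11, 8, 51)
= 51


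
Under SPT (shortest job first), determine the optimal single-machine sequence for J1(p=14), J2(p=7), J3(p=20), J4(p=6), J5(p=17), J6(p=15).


SPT: sort by shortest processing time
  J4: p=6
  J2: p=7
  J1: p=14
  J6: p=15
  J5: p=17
  J3: p=20
Order: J4 → J2 → J1 → J6 → J5 → J3


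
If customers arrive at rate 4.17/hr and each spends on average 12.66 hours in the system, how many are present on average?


Little's law: L = λ × W
= 4.17 × 12.66
= 52.79


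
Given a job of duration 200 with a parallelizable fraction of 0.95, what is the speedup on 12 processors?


Amdahl's law: T_p = T × ((1-p) + p/N)
= 200 × ((1-0.95) + 0.95/12)
= 200 × (0.05 + 0.0792)
= 200 × 0.1292
= 25.83
Speedup = 200/25.83
= 7.74×


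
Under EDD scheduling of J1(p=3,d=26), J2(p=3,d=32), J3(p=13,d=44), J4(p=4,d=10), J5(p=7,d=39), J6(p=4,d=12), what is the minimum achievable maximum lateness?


EDD order: J4 → J6 → J1 → J2 → J5 → J3
Completion and lateness:
  J4: C=4, d=10, L=4-10=-6
  J6: C=8, d=12, L=8-12=-4
  J1: C=11, d=26, L=11-26=-15
  J2: C=14, d=32, L=14-32=-18
  J5: C=21, d=39, L=21-39=-18
  J3: C=34, d=44, L=34-44=-10
Lmax = max(-6, -4, -15, -18, -18, -10)
= -4


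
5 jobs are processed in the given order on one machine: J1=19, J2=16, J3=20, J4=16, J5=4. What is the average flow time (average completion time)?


Completion times:
  J1: completes at 19
  J2: completes at 35
  J3: completes at 55
  J4: completes at 71
  J5: completes at 75
Sum = 255
Average = 255/5
= 51.00


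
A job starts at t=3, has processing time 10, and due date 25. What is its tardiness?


Completion = start + processing = 3 + 10 = 13
Tardiness = max(0, C - d) = max(0, 13 - 25)
= max(0, -12)
= 0


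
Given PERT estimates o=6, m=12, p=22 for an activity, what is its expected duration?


te = (o + 4m + p) / 6
= (6 + 4×12 + 22) / 6
= (6 + 48 + 22) / 6
= 76 / 6
= 12.67


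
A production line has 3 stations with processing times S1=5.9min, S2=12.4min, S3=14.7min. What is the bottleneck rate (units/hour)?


Bottleneck = longest station time
Station times: [5.9, 12.4, 14.7]
Max = 14.7 min
Rate = 60 / 14.7
= 4.08 units/hour (bottleneck: 14.7min)


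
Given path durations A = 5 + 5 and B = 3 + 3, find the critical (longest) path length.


Path A: 5 + 5 = 10
Path B: 3 + 3 = 6
Critical path = longest = max(10, 6)
= 10 (Path A)


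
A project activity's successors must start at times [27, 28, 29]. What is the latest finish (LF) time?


LF = min of all successor start times
Successors start at: [27, 28, 29]
LF = min(27, 28, 29)
= 27


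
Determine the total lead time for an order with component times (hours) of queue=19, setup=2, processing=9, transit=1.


Lead time = queue + setup + processing + transit
= 19 + 2 + 9 + 1
= 31 hours


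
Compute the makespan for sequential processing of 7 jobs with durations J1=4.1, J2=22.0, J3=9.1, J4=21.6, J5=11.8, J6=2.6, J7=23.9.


Sequential makespan: sum all processing times
= 4.1 + 22.0 + 9.1 + 21.6 + 11.8 + 2.6 + 23.9
= 95.1 time units


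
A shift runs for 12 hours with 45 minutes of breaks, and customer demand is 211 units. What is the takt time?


Available = 12×60 - 45 = 675 min
Takt time = 675 / 211
= 3.20 min/unit


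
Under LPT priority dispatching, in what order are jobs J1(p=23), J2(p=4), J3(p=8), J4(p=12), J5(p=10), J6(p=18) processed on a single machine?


LPT: sort by longest processing time first
  J1: p=23
  J6: p=18
  J4: p=12
  J5: p=10
  J3: p=8
  J2: p=4
Order: J1 → J6 → J4 → J5 → J3 → J2


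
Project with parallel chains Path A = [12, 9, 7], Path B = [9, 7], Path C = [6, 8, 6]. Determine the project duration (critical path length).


Path A: 12 + 9 + 7 = 28
Path B: 9 + 7 = 16
Path C: 6 + 8 + 6 = 20
Critical path = longest = max(28, 16, 20)
= 28 (Path A)


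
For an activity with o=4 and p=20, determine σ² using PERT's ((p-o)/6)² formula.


σ² = ((p - o) / 6)² = (p - o)² / 36
= (20 - 4)² / 36
= 16² / 36
= 256 / 36
= 7.1111


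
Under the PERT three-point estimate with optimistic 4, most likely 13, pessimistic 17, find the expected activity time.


te = (o + 4m + p) / 6
= (4 + 4×13 + 17) / 6
= (4 + 52 + 17) / 6
= 73 / 6
= 12.17


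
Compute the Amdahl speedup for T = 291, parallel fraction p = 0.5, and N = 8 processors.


Amdahl's law: T_p = T × ((1-p) + p/N)
= 291 × ((1-0.5) + 0.5/8)
= 291 × (0.50 + 0.0625)
= 291 × 0.5625
= 163.69
Speedup = 291/163.69
= 1.78×


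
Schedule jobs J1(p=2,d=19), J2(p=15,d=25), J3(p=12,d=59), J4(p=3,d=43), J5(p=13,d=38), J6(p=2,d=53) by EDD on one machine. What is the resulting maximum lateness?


EDD order: J1 → J2 → J5 → J4 → J6 → J3
Completion and lateness:
  J1: C=2, d=19, L=2-19=-17
  J2: C=17, d=25, L=17-25=-8
  J5: C=30, d=38, L=30-38=-8
  J4: C=33, d=43, L=33-43=-10
  J6: C=35, d=53, L=35-53=-18
  J3: C=47, d=59, L=47-59=-12
Lmax = max(-17, -8, -8, -10, -18, -12)
= -8


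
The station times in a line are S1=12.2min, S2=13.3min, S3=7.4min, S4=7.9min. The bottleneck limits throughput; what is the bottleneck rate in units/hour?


Bottleneck = longest station time
Station times: [12.2, 13.3, 7.4, 7.9]
Max = 13.3 min
Rate = 60 / 13.3
= 4.51 units/hour (bottleneck: 13.3min)


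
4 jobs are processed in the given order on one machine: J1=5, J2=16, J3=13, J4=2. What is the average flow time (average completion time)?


Completion times:
  J1: completes at 5
  J2: completes at 21
  J3: completes at 34
  J4: completes at 36
Sum = 96
Average = 96/4
= 24.00


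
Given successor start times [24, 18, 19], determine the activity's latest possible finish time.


LF = min of all successor start times
Successors start at: [24, 18, 19]
LF = min(24, 18, 19)
= 18


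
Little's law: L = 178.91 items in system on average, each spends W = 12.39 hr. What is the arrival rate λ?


Little's law: L = λW → λ = L / W
= 178.91 / 12.39
= 14.44 per hour


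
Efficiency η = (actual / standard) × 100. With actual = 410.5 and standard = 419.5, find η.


Efficiency = (actual / standard) × 100
= (410.5 / 419.5) × 100
= 97.9%


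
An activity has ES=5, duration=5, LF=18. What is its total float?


EF = ES + duration = 5 + 5 = 10
LS = LF - duration = 18 - 5 = 13
Total Float = LF - EF = 18 - 10
(or LS - ES = 13 - 5)
= 8


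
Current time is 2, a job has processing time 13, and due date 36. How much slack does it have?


Slack = due - current_time - processing
= 36 - 2 - 13
= 21


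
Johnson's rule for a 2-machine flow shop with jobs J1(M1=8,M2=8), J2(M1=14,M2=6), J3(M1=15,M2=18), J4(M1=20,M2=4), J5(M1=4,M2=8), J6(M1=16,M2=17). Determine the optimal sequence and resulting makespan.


Johnson's rule:
Group 1 (M1≤M2, sort by M1): ['J5', 'J1', 'J3', 'J6']
Group 2 (M1>M2, sort desc M2): ['J2', 'J4']
Sequence: J5 → J1 → J3 → J6 → J2 → J4
Makespan calculation:
  J5: M1 done=4, M2 done=12
  J1: M1 done=12, M2 done=20
  J3: M1 done=27, M2 done=45
  J6: M1 done=43, M2 done=62
  J2: M1 done=57, M2 done=68
  J4: M1 done=77, M2 done=81
= Sequence: J5 → J1 → J3 → J6 → J2 → J4, Makespan: 81


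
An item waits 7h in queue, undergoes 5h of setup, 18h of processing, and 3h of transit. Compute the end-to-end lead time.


Lead time = queue + setup + processing + transit
= 7 + 5 + 18 + 3
= 33 hours
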